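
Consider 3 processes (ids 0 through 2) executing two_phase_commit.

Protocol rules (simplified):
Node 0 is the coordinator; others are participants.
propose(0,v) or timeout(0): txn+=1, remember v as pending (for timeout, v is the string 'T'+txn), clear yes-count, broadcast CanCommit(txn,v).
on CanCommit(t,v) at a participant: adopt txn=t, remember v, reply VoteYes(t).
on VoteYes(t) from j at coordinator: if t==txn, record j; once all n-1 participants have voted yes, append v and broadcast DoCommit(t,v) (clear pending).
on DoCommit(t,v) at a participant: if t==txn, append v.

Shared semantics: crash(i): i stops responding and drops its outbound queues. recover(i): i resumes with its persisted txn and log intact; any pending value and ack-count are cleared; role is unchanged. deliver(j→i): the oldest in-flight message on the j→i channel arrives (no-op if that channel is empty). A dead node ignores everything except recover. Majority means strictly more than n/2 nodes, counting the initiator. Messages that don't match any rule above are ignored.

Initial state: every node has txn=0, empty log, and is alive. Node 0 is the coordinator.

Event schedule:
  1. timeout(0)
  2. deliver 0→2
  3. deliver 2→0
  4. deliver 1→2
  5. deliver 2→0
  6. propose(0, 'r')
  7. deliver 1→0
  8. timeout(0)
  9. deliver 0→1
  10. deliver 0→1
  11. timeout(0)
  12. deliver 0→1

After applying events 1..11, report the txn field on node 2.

1

1. timeout(0):  <0:coor t1 ->
2. deliver 0→2:  <2:part t1 ->
3. deliver 2→0:  nop
4. deliver 1→2:  nop
5. deliver 2→0:  nop
6. propose(0,'r'):  <0:coor t2 ->
7. deliver 1→0:  nop
8. timeout(0):  <0:coor t3 ->
9. deliver 0→1:  <1:part t1 ->
10. deliver 0→1:  <1:part t2 ->
11. timeout(0):  <0:coor t4 ->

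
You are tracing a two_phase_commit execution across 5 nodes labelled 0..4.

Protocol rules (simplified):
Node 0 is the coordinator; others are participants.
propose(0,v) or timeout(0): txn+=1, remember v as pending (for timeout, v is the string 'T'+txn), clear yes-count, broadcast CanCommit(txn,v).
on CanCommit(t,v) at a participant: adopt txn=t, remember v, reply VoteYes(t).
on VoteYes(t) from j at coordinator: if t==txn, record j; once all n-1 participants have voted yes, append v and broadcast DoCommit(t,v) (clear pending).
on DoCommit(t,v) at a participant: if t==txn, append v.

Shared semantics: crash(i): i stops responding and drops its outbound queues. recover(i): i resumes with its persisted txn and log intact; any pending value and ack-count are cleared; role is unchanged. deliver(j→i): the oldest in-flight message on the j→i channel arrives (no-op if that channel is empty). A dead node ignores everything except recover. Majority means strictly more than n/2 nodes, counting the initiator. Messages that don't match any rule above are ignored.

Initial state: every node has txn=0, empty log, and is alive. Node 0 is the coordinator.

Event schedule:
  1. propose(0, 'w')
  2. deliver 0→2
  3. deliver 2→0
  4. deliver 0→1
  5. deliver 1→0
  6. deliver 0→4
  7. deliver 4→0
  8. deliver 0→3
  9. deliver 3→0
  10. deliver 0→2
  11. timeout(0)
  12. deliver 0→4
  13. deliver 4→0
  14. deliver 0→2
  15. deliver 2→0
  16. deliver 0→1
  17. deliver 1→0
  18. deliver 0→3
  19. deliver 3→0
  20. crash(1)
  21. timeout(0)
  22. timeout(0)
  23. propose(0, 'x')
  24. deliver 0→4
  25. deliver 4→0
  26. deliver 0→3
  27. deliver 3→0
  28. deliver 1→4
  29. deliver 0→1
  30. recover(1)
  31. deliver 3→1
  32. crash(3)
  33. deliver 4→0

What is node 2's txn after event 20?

2

e1 propose(0,'w'): 0[coor,t=1,-]
e2 deliver 0→2: 2[part,t=1,-]
e3 deliver 2→0: ·
e4 deliver 0→1: 1[part,t=1,-]
e5 deliver 1→0: ·
e6 deliver 0→4: 4[part,t=1,-]
e7 deliver 4→0: ·
e8 deliver 0→3: 3[part,t=1,-]
e9 deliver 3→0: 0[coor,t=1,w]
e10 deliver 0→2: 2[part,t=1,w]
e11 timeout(0): 0[coor,t=2,w]
e12 deliver 0→4: 4[part,t=1,w]
e13 deliver 4→0: ·
e14 deliver 0→2: 2[part,t=2,w]
e15 deliver 2→0: ·
e16 deliver 0→1: 1[part,t=1,w]
e17 deliver 1→0: ·
e18 deliver 0→3: 3[part,t=1,w]
e19 deliver 3→0: ·
e20 crash(1): 1[✗part,t=1,w]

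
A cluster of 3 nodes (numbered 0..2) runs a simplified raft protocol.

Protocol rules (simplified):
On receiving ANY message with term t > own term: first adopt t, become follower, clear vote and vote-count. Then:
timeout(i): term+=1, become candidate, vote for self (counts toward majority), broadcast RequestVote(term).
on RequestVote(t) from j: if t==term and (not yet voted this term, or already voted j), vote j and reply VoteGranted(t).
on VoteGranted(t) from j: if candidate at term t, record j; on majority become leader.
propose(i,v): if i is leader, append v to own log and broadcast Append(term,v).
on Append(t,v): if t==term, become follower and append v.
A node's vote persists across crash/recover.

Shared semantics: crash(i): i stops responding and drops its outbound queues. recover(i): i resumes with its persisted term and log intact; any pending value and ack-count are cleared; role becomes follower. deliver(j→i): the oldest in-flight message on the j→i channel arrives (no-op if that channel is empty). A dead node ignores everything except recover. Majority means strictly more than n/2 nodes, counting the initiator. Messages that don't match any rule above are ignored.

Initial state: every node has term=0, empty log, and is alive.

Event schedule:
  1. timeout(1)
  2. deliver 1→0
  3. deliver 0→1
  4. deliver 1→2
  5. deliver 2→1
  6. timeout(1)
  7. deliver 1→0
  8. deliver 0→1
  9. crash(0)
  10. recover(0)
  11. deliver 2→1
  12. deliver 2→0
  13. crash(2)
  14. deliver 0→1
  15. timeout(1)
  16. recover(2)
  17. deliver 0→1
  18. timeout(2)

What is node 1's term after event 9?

e1 timeout(1): 1[cand,t=1,-]
e2 deliver 1→0: 0[foll,t=1,-]
e3 deliver 0→1: 1[lead,t=1,-]
e4 deliver 1→2: 2[foll,t=1,-]
e5 deliver 2→1: ·
e6 timeout(1): 1[cand,t=2,-]
e7 deliver 1→0: 0[foll,t=2,-]
e8 deliver 0→1: 1[lead,t=2,-]
e9 crash(0): 0[✗foll,t=2,-]

2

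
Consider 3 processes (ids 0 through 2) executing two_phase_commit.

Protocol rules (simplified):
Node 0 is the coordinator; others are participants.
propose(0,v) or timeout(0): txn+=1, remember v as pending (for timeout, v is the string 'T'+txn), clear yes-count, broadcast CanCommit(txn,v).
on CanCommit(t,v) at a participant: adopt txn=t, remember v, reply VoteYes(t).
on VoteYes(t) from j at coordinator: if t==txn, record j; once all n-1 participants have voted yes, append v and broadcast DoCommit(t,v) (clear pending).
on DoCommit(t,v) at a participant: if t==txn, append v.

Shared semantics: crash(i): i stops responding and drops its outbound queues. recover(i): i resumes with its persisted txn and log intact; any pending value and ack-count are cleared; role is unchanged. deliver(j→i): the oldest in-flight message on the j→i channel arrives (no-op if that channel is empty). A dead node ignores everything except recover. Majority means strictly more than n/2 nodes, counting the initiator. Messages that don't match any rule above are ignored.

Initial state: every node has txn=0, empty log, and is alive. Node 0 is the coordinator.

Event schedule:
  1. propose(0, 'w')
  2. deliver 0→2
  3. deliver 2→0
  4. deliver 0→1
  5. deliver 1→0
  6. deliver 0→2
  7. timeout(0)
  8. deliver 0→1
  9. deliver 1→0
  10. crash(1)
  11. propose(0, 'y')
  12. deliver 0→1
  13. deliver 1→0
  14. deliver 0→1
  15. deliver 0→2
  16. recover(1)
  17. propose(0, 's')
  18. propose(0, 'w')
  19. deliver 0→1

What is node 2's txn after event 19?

1. propose(0,'w'):  <0:coor t1 ->
2. deliver 0→2:  <2:part t1 ->
3. deliver 2→0:  nop
4. deliver 0→1:  <1:part t1 ->
5. deliver 1→0:  <0:coor t1 w>
6. deliver 0→2:  <2:part t1 w>
7. timeout(0):  <0:coor t2 w>
8. deliver 0→1:  <1:part t1 w>
9. deliver 1→0:  nop
10. crash(1):  <1:✗part t1 w>
11. propose(0,'y'):  <0:coor t3 w>
12. deliver 0→1:  nop
13. deliver 1→0:  nop
14. deliver 0→1:  nop
15. deliver 0→2:  <2:part t2 w>
16. recover(1):  <1:part t1 w>
17. propose(0,'s'):  <0:coor t4 w>
18. propose(0,'w'):  <0:coor t5 w>
19. deliver 0→1:  <1:part t2 w>

2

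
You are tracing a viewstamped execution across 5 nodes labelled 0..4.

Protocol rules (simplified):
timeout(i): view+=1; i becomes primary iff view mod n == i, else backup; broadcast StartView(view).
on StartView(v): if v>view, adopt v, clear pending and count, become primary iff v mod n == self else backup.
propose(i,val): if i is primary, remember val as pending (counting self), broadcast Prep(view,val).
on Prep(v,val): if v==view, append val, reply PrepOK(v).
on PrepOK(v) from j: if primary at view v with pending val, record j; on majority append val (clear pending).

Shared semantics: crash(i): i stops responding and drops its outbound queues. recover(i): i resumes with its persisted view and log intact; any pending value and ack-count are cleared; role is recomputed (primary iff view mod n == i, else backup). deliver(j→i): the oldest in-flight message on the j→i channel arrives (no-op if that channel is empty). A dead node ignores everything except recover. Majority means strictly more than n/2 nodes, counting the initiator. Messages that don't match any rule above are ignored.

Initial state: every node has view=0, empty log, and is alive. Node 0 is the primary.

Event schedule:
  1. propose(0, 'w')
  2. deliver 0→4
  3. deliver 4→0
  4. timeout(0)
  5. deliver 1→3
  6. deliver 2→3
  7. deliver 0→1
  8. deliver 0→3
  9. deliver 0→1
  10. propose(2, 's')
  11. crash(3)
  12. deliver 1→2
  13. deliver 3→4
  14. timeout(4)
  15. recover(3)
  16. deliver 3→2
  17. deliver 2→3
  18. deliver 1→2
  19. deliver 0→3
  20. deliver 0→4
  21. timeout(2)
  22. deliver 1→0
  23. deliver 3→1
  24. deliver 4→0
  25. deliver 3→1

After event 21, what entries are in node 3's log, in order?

w

[1] propose(0,'w') → ∅
[2] deliver 0→4 → N4(back v0 [w])
[3] deliver 4→0 → ∅
[4] timeout(0) → N0(back v1 [-])
[5] deliver 1→3 → ∅
[6] deliver 2→3 → ∅
[7] deliver 0→1 → N1(back v0 [w])
[8] deliver 0→3 → N3(back v0 [w])
[9] deliver 0→1 → N1(prim v1 [w])
[10] propose(2,'s') → ∅
[11] crash(3) → N3(✗back v0 [w])
[12] deliver 1→2 → ∅
[13] deliver 3→4 → ∅
[14] timeout(4) → N4(back v1 [w])
[15] recover(3) → N3(back v0 [w])
[16] deliver 3→2 → ∅
[17] deliver 2→3 → ∅
[18] deliver 1→2 → ∅
[19] deliver 0→3 → N3(back v1 [w])
[20] deliver 0→4 → ∅
[21] timeout(2) → N2(back v1 [-])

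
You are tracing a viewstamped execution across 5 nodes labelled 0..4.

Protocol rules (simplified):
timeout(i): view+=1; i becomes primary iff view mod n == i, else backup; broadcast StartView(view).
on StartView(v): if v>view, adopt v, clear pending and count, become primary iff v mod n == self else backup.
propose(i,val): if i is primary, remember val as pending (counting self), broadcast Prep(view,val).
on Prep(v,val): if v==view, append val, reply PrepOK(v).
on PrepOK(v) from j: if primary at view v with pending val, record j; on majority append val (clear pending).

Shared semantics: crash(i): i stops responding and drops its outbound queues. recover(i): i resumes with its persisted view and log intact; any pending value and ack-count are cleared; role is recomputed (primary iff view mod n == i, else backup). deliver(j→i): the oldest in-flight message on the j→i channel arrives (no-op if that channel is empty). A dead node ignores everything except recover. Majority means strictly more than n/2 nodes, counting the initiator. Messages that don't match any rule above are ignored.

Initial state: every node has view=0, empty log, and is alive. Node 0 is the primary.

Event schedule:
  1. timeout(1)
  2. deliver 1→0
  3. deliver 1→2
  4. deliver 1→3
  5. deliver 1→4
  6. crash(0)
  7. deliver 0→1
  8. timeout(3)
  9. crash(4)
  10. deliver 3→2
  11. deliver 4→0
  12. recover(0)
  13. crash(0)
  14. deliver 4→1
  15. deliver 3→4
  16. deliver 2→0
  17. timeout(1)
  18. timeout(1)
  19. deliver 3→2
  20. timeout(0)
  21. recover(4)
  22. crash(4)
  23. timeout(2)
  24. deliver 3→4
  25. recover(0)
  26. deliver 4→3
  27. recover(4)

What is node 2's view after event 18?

[1] timeout(1) → N1(prim v1 [-])
[2] deliver 1→0 → N0(back v1 [-])
[3] deliver 1→2 → N2(back v1 [-])
[4] deliver 1→3 → N3(back v1 [-])
[5] deliver 1→4 → N4(back v1 [-])
[6] crash(0) → N0(✗back v1 [-])
[7] deliver 0→1 → ∅
[8] timeout(3) → N3(back v2 [-])
[9] crash(4) → N4(✗back v1 [-])
[10] deliver 3→2 → N2(prim v2 [-])
[11] deliver 4→0 → ∅
[12] recover(0) → N0(back v1 [-])
[13] crash(0) → N0(✗back v1 [-])
[14] deliver 4→1 → ∅
[15] deliver 3→4 → ∅
[16] deliver 2→0 → ∅
[17] timeout(1) → N1(back v2 [-])
[18] timeout(1) → N1(back v3 [-])

2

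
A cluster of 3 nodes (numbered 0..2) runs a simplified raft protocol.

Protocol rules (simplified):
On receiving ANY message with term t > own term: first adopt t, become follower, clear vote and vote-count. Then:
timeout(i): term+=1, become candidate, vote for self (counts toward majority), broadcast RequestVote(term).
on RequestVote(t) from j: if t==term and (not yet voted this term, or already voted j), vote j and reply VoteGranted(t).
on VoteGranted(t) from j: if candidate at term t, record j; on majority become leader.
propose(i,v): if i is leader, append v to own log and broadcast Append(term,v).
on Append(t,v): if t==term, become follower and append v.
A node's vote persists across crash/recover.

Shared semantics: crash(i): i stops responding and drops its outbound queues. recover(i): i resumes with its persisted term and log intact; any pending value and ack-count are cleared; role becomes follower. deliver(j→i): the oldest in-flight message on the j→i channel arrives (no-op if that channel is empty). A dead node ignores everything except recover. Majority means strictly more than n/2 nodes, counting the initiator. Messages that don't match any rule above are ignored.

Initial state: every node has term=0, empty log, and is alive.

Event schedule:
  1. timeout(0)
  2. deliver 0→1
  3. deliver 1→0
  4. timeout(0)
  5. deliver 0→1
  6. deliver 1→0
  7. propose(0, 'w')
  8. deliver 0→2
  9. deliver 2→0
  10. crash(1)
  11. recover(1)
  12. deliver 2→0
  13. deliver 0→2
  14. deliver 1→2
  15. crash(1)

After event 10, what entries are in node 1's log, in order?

empty

1. timeout(0):  <0:cand t1 ->
2. deliver 0→1:  <1:foll t1 ->
3. deliver 1→0:  <0:lead t1 ->
4. timeout(0):  <0:cand t2 ->
5. deliver 0→1:  <1:foll t2 ->
6. deliver 1→0:  <0:lead t2 ->
7. propose(0,'w'):  <0:lead t2 w>
8. deliver 0→2:  <2:foll t1 ->
9. deliver 2→0:  nop
10. crash(1):  <1:✗foll t2 ->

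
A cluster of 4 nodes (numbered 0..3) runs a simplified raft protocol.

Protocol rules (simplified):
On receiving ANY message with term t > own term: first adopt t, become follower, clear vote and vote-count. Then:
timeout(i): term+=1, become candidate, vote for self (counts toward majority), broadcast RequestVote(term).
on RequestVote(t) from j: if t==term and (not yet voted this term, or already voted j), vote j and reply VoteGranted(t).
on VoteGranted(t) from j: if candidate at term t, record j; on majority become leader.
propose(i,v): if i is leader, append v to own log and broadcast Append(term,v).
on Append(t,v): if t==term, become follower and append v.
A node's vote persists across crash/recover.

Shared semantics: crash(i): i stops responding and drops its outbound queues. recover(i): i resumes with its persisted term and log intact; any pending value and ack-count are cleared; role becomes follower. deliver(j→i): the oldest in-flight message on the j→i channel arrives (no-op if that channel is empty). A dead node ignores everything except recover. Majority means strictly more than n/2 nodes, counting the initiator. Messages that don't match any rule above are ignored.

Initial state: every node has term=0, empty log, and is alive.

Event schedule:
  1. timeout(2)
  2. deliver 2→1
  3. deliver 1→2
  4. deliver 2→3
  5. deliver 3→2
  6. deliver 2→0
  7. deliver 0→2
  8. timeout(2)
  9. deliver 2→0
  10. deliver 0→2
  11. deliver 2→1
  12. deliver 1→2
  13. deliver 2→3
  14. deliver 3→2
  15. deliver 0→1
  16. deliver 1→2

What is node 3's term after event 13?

2

e1 timeout(2): 2[cand,t=1,-]
e2 deliver 2→1: 1[foll,t=1,-]
e3 deliver 1→2: ·
e4 deliver 2→3: 3[foll,t=1,-]
e5 deliver 3→2: 2[lead,t=1,-]
e6 deliver 2→0: 0[foll,t=1,-]
e7 deliver 0→2: ·
e8 timeout(2): 2[cand,t=2,-]
e9 deliver 2→0: 0[foll,t=2,-]
e10 deliver 0→2: ·
e11 deliver 2→1: 1[foll,t=2,-]
e12 deliver 1→2: 2[lead,t=2,-]
e13 deliver 2→3: 3[foll,t=2,-]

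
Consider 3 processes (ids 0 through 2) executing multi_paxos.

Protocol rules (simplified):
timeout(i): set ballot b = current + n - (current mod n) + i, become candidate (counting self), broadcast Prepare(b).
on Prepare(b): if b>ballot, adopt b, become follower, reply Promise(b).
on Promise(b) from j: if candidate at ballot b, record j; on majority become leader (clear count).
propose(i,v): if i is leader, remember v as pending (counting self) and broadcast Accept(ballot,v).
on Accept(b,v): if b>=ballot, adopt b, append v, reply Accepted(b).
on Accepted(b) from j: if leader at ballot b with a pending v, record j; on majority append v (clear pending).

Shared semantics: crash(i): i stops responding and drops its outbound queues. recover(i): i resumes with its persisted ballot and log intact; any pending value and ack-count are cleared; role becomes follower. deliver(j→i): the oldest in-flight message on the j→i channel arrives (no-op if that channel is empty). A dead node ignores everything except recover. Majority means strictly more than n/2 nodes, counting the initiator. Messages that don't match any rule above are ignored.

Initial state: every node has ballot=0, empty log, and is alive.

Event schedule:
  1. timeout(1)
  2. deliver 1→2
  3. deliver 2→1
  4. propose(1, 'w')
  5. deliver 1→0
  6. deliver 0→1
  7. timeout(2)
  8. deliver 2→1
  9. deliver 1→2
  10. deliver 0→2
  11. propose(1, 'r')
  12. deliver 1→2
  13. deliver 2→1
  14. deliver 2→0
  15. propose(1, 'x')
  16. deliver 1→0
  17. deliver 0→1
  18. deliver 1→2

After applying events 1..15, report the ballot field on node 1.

8

1. timeout(1):  <1:cand b4 ->
2. deliver 1→2:  <2:foll b4 ->
3. deliver 2→1:  <1:lead b4 ->
4. propose(1,'w'):  nop
5. deliver 1→0:  <0:foll b4 ->
6. deliver 0→1:  nop
7. timeout(2):  <2:cand b8 ->
8. deliver 2→1:  <1:foll b8 ->
9. deliver 1→2:  nop
10. deliver 0→2:  nop
11. propose(1,'r'):  nop
12. deliver 1→2:  <2:lead b8 ->
13. deliver 2→1:  nop
14. deliver 2→0:  <0:foll b8 ->
15. propose(1,'x'):  nop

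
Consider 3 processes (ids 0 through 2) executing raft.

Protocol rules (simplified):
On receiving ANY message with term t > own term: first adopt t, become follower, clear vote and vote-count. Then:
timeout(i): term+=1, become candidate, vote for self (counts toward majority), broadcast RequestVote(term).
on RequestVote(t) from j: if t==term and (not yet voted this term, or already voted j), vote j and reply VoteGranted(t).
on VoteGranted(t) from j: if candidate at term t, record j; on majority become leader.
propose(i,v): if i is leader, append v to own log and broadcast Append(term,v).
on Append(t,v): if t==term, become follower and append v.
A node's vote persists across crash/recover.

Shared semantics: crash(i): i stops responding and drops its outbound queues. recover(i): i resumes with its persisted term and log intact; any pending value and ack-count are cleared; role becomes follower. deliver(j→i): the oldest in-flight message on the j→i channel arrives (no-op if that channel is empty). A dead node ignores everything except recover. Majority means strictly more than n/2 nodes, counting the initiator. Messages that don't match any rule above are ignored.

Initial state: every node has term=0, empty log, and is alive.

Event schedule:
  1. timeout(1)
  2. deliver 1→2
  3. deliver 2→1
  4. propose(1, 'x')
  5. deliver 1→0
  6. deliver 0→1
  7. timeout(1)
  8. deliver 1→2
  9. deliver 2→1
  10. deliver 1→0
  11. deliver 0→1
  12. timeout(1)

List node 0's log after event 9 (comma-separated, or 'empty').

empty

e1 timeout(1): 1[cand,t=1,-]
e2 deliver 1→2: 2[foll,t=1,-]
e3 deliver 2→1: 1[lead,t=1,-]
e4 propose(1,'x'): 1[lead,t=1,x]
e5 deliver 1→0: 0[foll,t=1,-]
e6 deliver 0→1: ·
e7 timeout(1): 1[cand,t=2,x]
e8 deliver 1→2: 2[foll,t=1,x]
e9 deliver 2→1: ·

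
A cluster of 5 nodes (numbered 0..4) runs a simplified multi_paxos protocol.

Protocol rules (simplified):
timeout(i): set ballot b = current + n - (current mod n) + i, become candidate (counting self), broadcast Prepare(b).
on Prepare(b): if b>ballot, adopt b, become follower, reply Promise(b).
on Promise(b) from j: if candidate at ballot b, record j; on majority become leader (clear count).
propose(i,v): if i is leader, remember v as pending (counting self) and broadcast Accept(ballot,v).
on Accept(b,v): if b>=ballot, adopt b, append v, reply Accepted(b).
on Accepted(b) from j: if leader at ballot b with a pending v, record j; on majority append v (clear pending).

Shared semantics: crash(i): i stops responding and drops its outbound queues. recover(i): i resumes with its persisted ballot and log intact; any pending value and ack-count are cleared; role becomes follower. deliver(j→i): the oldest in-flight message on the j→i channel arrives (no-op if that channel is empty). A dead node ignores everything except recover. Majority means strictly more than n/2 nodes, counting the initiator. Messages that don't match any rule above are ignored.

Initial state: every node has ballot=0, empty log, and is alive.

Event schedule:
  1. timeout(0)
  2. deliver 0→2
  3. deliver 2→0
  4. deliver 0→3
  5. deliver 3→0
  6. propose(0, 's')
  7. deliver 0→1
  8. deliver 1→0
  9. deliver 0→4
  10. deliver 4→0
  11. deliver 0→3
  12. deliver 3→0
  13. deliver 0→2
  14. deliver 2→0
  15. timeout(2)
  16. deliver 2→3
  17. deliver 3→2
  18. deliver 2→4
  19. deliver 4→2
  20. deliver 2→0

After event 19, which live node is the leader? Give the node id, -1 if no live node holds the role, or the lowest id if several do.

0

1. timeout(0):  <0:cand b5 ->
2. deliver 0→2:  <2:foll b5 ->
3. deliver 2→0:  nop
4. deliver 0→3:  <3:foll b5 ->
5. deliver 3→0:  <0:lead b5 ->
6. propose(0,'s'):  nop
7. deliver 0→1:  <1:foll b5 ->
8. deliver 1→0:  nop
9. deliver 0→4:  <4:foll b5 ->
10. deliver 4→0:  nop
11. deliver 0→3:  <3:foll b5 s>
12. deliver 3→0:  nop
13. deliver 0→2:  <2:foll b5 s>
14. deliver 2→0:  <0:lead b5 s>
15. timeout(2):  <2:cand b12 s>
16. deliver 2→3:  <3:foll b12 s>
17. deliver 3→2:  nop
18. deliver 2→4:  <4:foll b12 ->
19. deliver 4→2:  <2:lead b12 s>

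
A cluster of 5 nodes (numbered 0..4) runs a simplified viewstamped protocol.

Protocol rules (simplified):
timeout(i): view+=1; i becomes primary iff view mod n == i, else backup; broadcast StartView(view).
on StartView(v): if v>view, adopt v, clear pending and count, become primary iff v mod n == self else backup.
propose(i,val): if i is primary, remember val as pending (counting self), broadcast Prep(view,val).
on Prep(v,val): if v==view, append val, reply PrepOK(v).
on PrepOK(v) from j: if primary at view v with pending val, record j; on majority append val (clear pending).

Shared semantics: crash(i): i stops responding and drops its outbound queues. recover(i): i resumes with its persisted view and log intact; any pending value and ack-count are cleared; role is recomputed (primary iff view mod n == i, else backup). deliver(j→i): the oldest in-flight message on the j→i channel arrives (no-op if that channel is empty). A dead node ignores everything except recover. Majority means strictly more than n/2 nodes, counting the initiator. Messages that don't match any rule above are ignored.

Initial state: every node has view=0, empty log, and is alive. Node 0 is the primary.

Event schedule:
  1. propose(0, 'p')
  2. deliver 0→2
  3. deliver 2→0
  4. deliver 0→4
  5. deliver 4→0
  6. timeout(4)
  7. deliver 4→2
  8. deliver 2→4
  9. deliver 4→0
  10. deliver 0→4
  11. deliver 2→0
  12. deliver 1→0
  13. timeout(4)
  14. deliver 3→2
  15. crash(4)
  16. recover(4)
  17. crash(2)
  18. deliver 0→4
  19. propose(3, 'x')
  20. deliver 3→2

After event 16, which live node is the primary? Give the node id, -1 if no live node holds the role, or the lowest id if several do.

-1

[1] propose(0,'p') → ∅
[2] deliver 0→2 → N2(back v0 [p])
[3] deliver 2→0 → ∅
[4] deliver 0→4 → N4(back v0 [p])
[5] deliver 4→0 → N0(prim v0 [p])
[6] timeout(4) → N4(back v1 [p])
[7] deliver 4→2 → N2(back v1 [p])
[8] deliver 2→4 → ∅
[9] deliver 4→0 → N0(back v1 [p])
[10] deliver 0→4 → ∅
[11] deliver 2→0 → ∅
[12] deliver 1→0 → ∅
[13] timeout(4) → N4(back v2 [p])
[14] deliver 3→2 → ∅
[15] crash(4) → N4(✗back v2 [p])
[16] recover(4) → N4(back v2 [p])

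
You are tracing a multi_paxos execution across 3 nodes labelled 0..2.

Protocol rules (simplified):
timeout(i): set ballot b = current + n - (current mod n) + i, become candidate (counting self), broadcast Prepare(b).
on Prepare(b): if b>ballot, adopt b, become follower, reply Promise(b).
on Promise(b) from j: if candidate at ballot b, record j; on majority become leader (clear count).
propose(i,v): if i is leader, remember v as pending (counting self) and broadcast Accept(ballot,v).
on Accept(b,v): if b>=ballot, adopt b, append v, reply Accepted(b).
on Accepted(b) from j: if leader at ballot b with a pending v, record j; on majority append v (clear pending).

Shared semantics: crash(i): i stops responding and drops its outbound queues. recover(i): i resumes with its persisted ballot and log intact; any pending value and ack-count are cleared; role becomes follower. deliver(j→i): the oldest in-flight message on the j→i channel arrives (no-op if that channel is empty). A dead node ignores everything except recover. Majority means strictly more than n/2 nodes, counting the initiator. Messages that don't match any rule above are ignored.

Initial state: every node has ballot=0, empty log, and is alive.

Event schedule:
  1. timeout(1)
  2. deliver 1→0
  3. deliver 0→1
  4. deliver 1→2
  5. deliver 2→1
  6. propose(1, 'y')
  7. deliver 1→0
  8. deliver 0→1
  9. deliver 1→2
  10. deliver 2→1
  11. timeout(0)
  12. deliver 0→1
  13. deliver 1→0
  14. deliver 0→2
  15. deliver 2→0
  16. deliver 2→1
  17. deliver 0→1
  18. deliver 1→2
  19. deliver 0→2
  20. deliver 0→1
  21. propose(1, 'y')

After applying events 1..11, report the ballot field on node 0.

1. timeout(1):  <1:cand b4 ->
2. deliver 1→0:  <0:foll b4 ->
3. deliver 0→1:  <1:lead b4 ->
4. deliver 1→2:  <2:foll b4 ->
5. deliver 2→1:  nop
6. propose(1,'y'):  nop
7. deliver 1→0:  <0:foll b4 y>
8. deliver 0→1:  <1:lead b4 y>
9. deliver 1→2:  <2:foll b4 y>
10. deliver 2→1:  nop
11. timeout(0):  <0:cand b6 y>

6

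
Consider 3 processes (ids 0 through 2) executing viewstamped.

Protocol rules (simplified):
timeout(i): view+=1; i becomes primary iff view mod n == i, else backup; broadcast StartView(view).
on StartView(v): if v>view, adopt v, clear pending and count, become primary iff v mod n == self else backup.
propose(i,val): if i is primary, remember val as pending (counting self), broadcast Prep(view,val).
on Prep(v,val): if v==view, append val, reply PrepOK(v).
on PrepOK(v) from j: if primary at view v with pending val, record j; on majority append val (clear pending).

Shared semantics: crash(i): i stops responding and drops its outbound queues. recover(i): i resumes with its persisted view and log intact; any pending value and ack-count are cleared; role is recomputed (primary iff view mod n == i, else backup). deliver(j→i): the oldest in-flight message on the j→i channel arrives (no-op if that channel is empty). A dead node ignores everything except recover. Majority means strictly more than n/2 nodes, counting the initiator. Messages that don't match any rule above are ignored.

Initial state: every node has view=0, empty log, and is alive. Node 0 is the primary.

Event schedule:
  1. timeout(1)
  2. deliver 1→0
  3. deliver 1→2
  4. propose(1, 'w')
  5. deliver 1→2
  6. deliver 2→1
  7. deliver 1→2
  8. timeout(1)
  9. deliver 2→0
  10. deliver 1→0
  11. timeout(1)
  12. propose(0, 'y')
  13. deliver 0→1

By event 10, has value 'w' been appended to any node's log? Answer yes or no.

1. timeout(1):  <1:prim v1 ->
2. deliver 1→0:  <0:back v1 ->
3. deliver 1→2:  <2:back v1 ->
4. propose(1,'w'):  nop
5. deliver 1→2:  <2:back v1 w>
6. deliver 2→1:  <1:prim v1 w>
7. deliver 1→2:  nop
8. timeout(1):  <1:back v2 w>
9. deliver 2→0:  nop
10. deliver 1→0:  <0:back v1 w>

yes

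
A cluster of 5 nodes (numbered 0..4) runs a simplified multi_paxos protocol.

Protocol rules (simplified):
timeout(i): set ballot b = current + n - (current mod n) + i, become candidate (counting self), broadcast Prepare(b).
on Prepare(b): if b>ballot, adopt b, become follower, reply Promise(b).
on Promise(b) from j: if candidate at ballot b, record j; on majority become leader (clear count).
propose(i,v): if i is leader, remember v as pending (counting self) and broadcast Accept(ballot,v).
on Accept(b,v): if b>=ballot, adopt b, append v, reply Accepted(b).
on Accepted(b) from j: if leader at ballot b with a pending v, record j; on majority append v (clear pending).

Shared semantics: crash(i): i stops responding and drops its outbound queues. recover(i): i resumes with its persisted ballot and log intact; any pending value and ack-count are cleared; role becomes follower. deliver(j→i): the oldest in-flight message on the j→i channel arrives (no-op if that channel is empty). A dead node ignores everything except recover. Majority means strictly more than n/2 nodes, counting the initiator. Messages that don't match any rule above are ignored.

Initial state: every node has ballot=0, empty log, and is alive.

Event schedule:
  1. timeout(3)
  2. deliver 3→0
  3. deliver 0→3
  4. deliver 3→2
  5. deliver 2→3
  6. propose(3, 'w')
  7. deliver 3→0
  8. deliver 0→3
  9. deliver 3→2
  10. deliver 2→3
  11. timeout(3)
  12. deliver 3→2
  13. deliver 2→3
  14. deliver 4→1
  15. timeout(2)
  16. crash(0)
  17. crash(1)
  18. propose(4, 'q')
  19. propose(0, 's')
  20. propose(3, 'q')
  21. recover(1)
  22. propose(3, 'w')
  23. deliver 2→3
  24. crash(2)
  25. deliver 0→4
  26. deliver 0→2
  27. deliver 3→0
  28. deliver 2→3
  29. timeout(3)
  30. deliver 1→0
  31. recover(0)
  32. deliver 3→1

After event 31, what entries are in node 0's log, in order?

w

step 1 timeout(3): 3={cand,b=8,log=-}
step 2 deliver 3→0: 0={foll,b=8,log=-}
step 3 deliver 0→3: —
step 4 deliver 3→2: 2={foll,b=8,log=-}
step 5 deliver 2→3: 3={lead,b=8,log=-}
step 6 propose(3,'w'): —
step 7 deliver 3→0: 0={foll,b=8,log=w}
step 8 deliver 0→3: —
step 9 deliver 3→2: 2={foll,b=8,log=w}
step 10 deliver 2→3: 3={lead,b=8,log=w}
step 11 timeout(3): 3={cand,b=13,log=w}
step 12 deliver 3→2: 2={foll,b=13,log=w}
step 13 deliver 2→3: —
step 14 deliver 4→1: —
step 15 timeout(2): 2={cand,b=17,log=w}
step 16 crash(0): 0={✗foll,b=8,log=w}
step 17 crash(1): 1={✗foll,b=0,log=-}
step 18 propose(4,'q'): —
step 19 propose(0,'s'): —
step 20 propose(3,'q'): —
step 21 recover(1): 1={foll,b=0,log=-}
step 22 propose(3,'w'): —
step 23 deliver 2→3: 3={foll,b=17,log=w}
step 24 crash(2): 2={✗cand,b=17,log=w}
step 25 deliver 0→4: —
step 26 deliver 0→2: —
step 27 deliver 3→0: —
step 28 deliver 2→3: —
step 29 timeout(3): 3={cand,b=23,log=w}
step 30 deliver 1→0: —
step 31 recover(0): 0={foll,b=8,log=w}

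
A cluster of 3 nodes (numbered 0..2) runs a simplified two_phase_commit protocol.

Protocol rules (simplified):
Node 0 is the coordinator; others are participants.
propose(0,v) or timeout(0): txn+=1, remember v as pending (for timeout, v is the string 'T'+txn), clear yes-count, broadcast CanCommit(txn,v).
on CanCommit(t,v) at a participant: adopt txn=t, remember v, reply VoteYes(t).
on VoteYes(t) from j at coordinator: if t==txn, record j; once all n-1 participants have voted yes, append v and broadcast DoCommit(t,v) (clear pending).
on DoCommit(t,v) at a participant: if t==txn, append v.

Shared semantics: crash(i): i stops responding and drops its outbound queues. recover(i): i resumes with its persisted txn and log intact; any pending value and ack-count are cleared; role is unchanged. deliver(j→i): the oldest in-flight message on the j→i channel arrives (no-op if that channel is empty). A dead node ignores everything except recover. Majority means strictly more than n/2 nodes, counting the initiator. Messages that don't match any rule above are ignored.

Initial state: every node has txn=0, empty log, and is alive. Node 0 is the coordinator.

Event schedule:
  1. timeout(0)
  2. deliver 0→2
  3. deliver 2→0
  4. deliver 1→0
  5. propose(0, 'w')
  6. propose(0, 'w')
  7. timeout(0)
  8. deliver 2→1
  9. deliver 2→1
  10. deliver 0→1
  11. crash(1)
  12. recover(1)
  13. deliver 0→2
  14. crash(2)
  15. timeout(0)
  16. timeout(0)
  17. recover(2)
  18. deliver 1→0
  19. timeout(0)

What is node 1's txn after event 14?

1

[1] timeout(0) → N0(coor t1 [-])
[2] deliver 0→2 → N2(part t1 [-])
[3] deliver 2→0 → ∅
[4] deliver 1→0 → ∅
[5] propose(0,'w') → N0(coor t2 [-])
[6] propose(0,'w') → N0(coor t3 [-])
[7] timeout(0) → N0(coor t4 [-])
[8] deliver 2→1 → ∅
[9] deliver 2→1 → ∅
[10] deliver 0→1 → N1(part t1 [-])
[11] crash(1) → N1(✗part t1 [-])
[12] recover(1) → N1(part t1 [-])
[13] deliver 0→2 → N2(part t2 [-])
[14] crash(2) → N2(✗part t2 [-])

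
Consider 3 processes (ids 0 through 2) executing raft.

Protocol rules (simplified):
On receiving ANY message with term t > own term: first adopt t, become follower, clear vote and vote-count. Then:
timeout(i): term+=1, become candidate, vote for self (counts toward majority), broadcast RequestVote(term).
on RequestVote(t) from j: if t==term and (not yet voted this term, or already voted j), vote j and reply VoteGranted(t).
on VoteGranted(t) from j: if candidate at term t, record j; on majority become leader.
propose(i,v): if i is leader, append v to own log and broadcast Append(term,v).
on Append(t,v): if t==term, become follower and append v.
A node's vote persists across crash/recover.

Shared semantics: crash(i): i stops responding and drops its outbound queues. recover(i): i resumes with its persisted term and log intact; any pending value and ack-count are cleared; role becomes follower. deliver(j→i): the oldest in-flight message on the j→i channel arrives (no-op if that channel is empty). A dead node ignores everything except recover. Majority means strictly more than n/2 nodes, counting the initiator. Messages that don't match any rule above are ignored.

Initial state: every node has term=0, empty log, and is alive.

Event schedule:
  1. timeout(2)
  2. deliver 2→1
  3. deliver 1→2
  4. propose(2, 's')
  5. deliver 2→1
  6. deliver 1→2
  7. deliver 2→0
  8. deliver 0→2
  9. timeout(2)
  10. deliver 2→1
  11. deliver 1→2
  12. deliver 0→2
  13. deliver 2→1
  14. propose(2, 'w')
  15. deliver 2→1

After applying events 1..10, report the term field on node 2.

2

after 1 — timeout(2): n2:cand/t1/[-]
after 2 — deliver 2→1: n1:foll/t1/[-]
after 3 — deliver 1→2: n2:lead/t1/[-]
after 4 — propose(2,'s'): n2:lead/t1/[s]
after 5 — deliver 2→1: n1:foll/t1/[s]
after 6 — deliver 1→2: ·
after 7 — deliver 2→0: n0:foll/t1/[-]
after 8 — deliver 0→2: ·
after 9 — timeout(2): n2:cand/t2/[s]
after 10 — deliver 2→1: n1:foll/t2/[s]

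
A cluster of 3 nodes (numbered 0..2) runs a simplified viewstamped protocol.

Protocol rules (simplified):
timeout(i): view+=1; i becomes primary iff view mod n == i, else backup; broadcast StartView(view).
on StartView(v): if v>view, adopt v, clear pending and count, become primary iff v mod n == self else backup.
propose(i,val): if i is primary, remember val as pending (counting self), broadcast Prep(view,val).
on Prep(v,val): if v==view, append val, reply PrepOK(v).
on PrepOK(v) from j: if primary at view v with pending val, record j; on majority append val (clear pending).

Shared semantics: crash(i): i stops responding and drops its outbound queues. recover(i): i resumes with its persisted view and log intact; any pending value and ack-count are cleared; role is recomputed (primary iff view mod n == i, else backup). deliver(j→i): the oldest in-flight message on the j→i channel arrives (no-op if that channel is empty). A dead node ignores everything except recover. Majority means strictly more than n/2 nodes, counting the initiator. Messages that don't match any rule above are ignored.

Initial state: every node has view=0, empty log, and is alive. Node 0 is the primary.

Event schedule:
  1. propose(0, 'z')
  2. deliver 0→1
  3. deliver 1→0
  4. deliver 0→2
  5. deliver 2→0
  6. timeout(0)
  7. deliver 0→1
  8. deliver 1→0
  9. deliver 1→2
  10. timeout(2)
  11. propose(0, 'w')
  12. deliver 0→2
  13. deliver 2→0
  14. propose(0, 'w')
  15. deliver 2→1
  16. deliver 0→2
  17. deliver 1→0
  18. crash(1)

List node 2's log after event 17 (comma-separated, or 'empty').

z

e1 propose(0,'z'): ·
e2 deliver 0→1: 1[back,v=0,z]
e3 deliver 1→0: 0[prim,v=0,z]
e4 deliver 0→2: 2[back,v=0,z]
e5 deliver 2→0: ·
e6 timeout(0): 0[back,v=1,z]
e7 deliver 0→1: 1[prim,v=1,z]
e8 deliver 1→0: ·
e9 deliver 1→2: ·
e10 timeout(2): 2[back,v=1,z]
e11 propose(0,'w'): ·
e12 deliver 0→2: ·
e13 deliver 2→0: ·
e14 propose(0,'w'): ·
e15 deliver 2→1: ·
e16 deliver 0→2: ·
e17 deliver 1→0: ·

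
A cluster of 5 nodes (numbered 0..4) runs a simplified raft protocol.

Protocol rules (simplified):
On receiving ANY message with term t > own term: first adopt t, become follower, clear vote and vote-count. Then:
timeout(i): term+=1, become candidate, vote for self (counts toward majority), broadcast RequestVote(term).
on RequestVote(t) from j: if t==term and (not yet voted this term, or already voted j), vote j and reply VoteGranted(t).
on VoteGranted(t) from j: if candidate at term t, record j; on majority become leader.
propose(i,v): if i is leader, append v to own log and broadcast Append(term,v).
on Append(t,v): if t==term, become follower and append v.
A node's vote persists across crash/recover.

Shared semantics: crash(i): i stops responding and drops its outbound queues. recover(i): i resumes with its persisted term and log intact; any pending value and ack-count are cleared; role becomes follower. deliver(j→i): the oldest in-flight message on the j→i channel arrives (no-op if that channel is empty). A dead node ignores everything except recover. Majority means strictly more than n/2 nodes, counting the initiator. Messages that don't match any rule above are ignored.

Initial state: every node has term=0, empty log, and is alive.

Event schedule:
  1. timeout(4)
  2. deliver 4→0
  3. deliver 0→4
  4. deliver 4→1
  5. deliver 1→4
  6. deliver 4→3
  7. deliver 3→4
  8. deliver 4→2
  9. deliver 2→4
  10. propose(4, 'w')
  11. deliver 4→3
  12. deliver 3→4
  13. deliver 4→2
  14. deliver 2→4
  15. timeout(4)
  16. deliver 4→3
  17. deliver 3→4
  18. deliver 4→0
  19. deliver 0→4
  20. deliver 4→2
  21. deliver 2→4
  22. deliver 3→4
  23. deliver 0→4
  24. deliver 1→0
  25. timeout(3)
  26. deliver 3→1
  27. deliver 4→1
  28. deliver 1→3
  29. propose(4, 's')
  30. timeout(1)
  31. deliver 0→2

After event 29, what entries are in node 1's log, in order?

1. timeout(4):  <4:cand t1 ->
2. deliver 4→0:  <0:foll t1 ->
3. deliver 0→4:  nop
4. deliver 4→1:  <1:foll t1 ->
5. deliver 1→4:  <4:lead t1 ->
6. deliver 4→3:  <3:foll t1 ->
7. deliver 3→4:  nop
8. deliver 4→2:  <2:foll t1 ->
9. deliver 2→4:  nop
10. propose(4,'w'):  <4:lead t1 w>
11. deliver 4→3:  <3:foll t1 w>
12. deliver 3→4:  nop
13. deliver 4→2:  <2:foll t1 w>
14. deliver 2→4:  nop
15. timeout(4):  <4:cand t2 w>
16. deliver 4→3:  <3:foll t2 w>
17. deliver 3→4:  nop
18. deliver 4→0:  <0:foll t1 w>
19. deliver 0→4:  nop
20. deliver 4→2:  <2:foll t2 w>
21. deliver 2→4:  <4:lead t2 w>
22. deliver 3→4:  nop
23. deliver 0→4:  nop
24. deliver 1→0:  nop
25. timeout(3):  <3:cand t3 w>
26. deliver 3→1:  <1:foll t3 ->
27. deliver 4→1:  nop
28. deliver 1→3:  nop
29. propose(4,'s'):  <4:lead t2 w,s>

empty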